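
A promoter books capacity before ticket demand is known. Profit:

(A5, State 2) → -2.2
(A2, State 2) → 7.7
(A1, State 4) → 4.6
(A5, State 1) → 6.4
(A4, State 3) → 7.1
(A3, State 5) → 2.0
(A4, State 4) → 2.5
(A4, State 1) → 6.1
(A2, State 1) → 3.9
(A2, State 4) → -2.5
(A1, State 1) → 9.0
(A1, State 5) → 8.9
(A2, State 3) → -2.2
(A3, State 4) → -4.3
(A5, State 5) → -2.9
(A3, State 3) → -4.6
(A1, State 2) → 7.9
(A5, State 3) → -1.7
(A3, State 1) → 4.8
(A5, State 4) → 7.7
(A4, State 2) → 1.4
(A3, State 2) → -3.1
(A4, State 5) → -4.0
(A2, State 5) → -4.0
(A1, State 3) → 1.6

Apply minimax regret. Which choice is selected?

A1

Column bests: State 1=9.0, State 2=7.9, State 3=7.1, State 4=7.7, State 5=8.9.
A1 regrets: 0.0, 0.0, 5.5, 3.1, 0.0 → max 5.5
A2 regrets: 5.1, 0.2, 9.3, 10.2, 12.9 → max 12.9
A3 regrets: 4.2, 11.0, 11.7, 12.0, 6.9 → max 12.0
A4 regrets: 2.9, 6.5, 0.0, 5.2, 12.9 → max 12.9
A5 regrets: 2.6, 10.1, 8.8, 0.0, 11.8 → max 11.8
Smallest max regret = 5.5 → A1.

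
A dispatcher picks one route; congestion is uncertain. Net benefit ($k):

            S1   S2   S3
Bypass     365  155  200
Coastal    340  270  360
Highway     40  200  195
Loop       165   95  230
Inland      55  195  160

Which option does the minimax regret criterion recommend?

Column bests: S1=365, S2=270, S3=360.
Bypass regrets: 0, 115, 160 → max 160
Coastal regrets: 25, 0, 0 → max 25
Highway regrets: 325, 70, 165 → max 325
Loop regrets: 200, 175, 130 → max 200
Inland regrets: 310, 75, 200 → max 310
Smallest max regret = 25 → Coastal.

Coastal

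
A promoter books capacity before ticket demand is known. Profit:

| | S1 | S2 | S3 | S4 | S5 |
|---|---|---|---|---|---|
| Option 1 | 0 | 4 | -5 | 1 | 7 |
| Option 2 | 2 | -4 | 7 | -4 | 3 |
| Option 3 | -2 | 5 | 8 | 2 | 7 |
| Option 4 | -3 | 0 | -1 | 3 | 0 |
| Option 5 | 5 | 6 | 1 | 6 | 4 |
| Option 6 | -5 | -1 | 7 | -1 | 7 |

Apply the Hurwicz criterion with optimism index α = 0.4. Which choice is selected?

Option 1: 0.4·7 + 0.6·(-5) = -0.2
Option 2: 0.4·7 + 0.6·(-4) = 0.4
Option 3: 0.4·8 + 0.6·(-2) = 2
Option 4: 0.4·3 + 0.6·(-3) = -0.6
Option 5: 0.4·6 + 0.6·1 = 3
Option 6: 0.4·7 + 0.6·(-5) = -0.2
Highest Hurwicz score = 3 → Option 5.

Option 5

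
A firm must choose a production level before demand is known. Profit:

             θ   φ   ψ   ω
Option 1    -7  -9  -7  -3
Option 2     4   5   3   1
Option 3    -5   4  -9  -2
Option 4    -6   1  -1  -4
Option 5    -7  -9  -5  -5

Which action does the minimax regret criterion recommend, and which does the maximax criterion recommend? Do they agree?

minimax regret → Option 2; maximax → Option 2 (agree)

Column bests: θ=4, φ=5, ψ=3, ω=1.
Option 1 regrets: 11, 14, 10, 4 → max 14
Option 2 regrets: 0, 0, 0, 0 → max 0
Option 3 regrets: 9, 1, 12, 3 → max 12
Option 4 regrets: 10, 4, 4, 5 → max 10
Option 5 regrets: 11, 14, 8, 6 → max 14
Smallest max regret = 0 → Option 2.
Row maxima: Option 1=-3, Option 2=5, Option 3=4, Option 4=1, Option 5=-5
Best best-case = 5 → Option 2.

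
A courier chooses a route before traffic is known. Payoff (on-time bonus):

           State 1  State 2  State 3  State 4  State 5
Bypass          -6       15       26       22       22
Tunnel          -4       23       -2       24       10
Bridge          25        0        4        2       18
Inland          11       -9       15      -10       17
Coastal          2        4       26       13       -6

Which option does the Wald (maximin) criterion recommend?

Row minima: Bypass=-6, Tunnel=-4, Bridge=0, Inland=-10, Coastal=-6
Best worst-case = 0 → Bridge.

Bridge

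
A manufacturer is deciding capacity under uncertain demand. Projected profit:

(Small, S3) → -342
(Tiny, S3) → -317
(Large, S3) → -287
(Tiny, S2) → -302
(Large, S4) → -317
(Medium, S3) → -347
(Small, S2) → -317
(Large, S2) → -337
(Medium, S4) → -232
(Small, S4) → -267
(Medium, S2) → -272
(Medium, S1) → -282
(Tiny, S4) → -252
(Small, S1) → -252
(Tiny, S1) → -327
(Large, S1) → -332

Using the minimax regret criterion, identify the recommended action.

Column bests: S1=-252, S2=-272, S3=-287, S4=-232.
Tiny regrets: 75, 30, 30, 20 → max 75
Small regrets: 0, 45, 55, 35 → max 55
Medium regrets: 30, 0, 60, 0 → max 60
Large regrets: 80, 65, 0, 85 → max 85
Smallest max regret = 55 → Small.

Small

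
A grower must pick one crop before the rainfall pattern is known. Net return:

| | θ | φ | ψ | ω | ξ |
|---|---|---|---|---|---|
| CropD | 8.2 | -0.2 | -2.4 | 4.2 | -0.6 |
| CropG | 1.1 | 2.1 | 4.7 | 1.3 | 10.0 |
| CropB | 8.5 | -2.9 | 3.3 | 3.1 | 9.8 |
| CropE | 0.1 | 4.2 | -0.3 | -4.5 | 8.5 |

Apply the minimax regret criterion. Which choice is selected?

CropB

Column bests: θ=8.5, φ=4.2, ψ=4.7, ω=4.2, ξ=10.0.
CropD regrets: 0.3, 4.4, 7.1, 0.0, 10.6 → max 10.6
CropG regrets: 7.4, 2.1, 0.0, 2.9, 0.0 → max 7.4
CropB regrets: 0.0, 7.1, 1.4, 1.1, 0.2 → max 7.1
CropE regrets: 8.4, 0.0, 5.0, 8.7, 1.5 → max 8.7
Smallest max regret = 7.1 → CropB.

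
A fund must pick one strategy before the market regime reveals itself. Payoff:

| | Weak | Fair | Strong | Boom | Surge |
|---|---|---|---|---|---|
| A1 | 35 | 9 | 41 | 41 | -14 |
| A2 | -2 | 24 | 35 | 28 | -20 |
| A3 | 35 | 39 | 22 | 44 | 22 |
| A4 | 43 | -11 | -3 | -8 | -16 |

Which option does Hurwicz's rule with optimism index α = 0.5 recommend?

A1: 0.5·41 + 0.5·(-14) = 13.5
A2: 0.5·35 + 0.5·(-20) = 7.5
A3: 0.5·44 + 0.5·22 = 33
A4: 0.5·43 + 0.5·(-16) = 13.5
Highest Hurwicz score = 33 → A3.

A3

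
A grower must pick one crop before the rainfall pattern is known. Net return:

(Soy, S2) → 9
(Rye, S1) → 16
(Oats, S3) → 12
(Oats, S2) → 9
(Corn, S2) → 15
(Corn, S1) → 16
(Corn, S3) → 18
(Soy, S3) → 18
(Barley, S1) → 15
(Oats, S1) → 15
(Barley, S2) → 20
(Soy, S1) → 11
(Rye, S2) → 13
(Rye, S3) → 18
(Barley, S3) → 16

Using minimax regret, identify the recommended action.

Barley

Column bests: S1=16, S2=20, S3=18.
Soy regrets: 5, 11, 0 → max 11
Barley regrets: 1, 0, 2 → max 2
Rye regrets: 0, 7, 0 → max 7
Corn regrets: 0, 5, 0 → max 5
Oats regrets: 1, 11, 6 → max 11
Smallest max regret = 2 → Barley.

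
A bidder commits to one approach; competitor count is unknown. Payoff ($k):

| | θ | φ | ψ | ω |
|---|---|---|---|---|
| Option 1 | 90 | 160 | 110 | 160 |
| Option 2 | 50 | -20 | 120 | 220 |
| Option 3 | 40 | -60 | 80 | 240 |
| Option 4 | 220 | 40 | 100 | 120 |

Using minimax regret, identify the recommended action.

Column bests: θ=220, φ=160, ψ=120, ω=240.
Option 1 regrets: 130, 0, 10, 80 → max 130
Option 2 regrets: 170, 180, 0, 20 → max 180
Option 3 regrets: 180, 220, 40, 0 → max 220
Option 4 regrets: 0, 120, 20, 120 → max 120
Smallest max regret = 120 → Option 4.

Option 4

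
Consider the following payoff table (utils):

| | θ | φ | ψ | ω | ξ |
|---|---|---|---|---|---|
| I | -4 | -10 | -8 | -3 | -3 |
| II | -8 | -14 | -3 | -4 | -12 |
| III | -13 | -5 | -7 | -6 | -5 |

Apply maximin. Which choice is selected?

I

Row minima: I=-10, II=-14, III=-13
Best worst-case = -10 → I.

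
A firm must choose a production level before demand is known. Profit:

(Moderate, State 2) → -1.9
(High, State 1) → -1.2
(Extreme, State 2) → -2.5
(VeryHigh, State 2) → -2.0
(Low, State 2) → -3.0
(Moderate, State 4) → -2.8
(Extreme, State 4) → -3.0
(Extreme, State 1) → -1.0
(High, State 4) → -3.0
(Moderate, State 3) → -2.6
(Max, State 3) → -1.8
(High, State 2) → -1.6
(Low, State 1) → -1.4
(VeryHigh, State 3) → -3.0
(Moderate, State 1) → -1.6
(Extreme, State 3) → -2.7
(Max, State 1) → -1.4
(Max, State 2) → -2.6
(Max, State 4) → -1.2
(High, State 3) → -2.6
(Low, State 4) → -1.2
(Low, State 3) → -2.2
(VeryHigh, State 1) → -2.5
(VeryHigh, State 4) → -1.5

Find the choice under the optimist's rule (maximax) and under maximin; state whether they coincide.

maximax → Extreme; maximin → Max (disagree)

Row maxima: Low=-1.2, Moderate=-1.6, High=-1.2, VeryHigh=-1.5, Extreme=-1.0, Max=-1.2
Best best-case = -1.0 → Extreme.
Row minima: Low=-3.0, Moderate=-2.8, High=-3.0, VeryHigh=-3.0, Extreme=-3.0, Max=-2.6
Best worst-case = -2.6 → Max.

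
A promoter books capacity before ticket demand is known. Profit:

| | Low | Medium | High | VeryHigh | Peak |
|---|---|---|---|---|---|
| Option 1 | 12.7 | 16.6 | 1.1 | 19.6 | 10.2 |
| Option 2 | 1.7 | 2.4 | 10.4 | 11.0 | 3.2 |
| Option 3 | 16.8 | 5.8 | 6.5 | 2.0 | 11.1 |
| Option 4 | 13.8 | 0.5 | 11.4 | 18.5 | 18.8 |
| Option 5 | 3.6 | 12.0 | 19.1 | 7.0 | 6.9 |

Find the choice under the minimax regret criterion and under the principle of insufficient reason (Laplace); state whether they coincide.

Column bests: Low=16.8, Medium=16.6, High=19.1, VeryHigh=19.6, Peak=18.8.
Option 1 regrets: 4.1, 0.0, 18.0, 0.0, 8.6 → max 18.0
Option 2 regrets: 15.1, 14.2, 8.7, 8.6, 15.6 → max 15.6
Option 3 regrets: 0.0, 10.8, 12.6, 17.6, 7.7 → max 17.6
Option 4 regrets: 3.0, 16.1, 7.7, 1.1, 0.0 → max 16.1
Option 5 regrets: 13.2, 4.6, 0.0, 12.6, 11.9 → max 13.2
Smallest max regret = 13.2 → Option 5.
Row averages: Option 1=12.04, Option 2=5.74, Option 3=8.44, Option 4=12.6, Option 5=9.72
Highest average = 12.6 → Option 4.

minimax regret → Option 5; laplace → Option 4 (disagree)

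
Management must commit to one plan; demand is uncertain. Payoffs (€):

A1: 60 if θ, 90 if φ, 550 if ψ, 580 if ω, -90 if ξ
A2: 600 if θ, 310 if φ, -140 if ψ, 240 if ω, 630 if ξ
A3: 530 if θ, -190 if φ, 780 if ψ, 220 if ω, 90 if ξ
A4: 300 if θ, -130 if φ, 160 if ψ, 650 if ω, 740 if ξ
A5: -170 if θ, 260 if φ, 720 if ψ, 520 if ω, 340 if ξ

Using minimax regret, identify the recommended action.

A4

Column bests: θ=600, φ=310, ψ=780, ω=650, ξ=740.
A1 regrets: 540, 220, 230, 70, 830 → max 830
A2 regrets: 0, 0, 920, 410, 110 → max 920
A3 regrets: 70, 500, 0, 430, 650 → max 650
A4 regrets: 300, 440, 620, 0, 0 → max 620
A5 regrets: 770, 50, 60, 130, 400 → max 770
Smallest max regret = 620 → A4.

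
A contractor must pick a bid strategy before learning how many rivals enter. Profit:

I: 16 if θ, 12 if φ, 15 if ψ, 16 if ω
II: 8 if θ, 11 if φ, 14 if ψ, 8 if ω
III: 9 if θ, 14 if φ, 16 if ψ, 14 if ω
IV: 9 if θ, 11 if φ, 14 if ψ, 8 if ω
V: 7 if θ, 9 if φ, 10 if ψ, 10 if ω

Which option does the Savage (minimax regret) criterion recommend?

I

Column bests: θ=16, φ=14, ψ=16, ω=16.
I regrets: 0, 2, 1, 0 → max 2
II regrets: 8, 3, 2, 8 → max 8
III regrets: 7, 0, 0, 2 → max 7
IV regrets: 7, 3, 2, 8 → max 8
V regrets: 9, 5, 6, 6 → max 9
Smallest max regret = 2 → I.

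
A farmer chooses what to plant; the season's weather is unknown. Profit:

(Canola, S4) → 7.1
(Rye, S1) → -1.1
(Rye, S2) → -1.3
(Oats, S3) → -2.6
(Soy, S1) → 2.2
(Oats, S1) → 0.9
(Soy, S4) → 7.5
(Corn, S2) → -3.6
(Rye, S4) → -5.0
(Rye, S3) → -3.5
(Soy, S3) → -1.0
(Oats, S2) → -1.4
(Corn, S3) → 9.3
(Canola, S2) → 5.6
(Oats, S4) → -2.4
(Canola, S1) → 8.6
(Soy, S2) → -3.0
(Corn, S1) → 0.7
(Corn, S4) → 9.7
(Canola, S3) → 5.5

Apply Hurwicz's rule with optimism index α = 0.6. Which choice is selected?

Canola

Corn: 0.6·9.7 + 0.4·(-3.6) = 4.38
Oats: 0.6·0.9 + 0.4·(-2.6) = -0.5
Canola: 0.6·8.6 + 0.4·5.5 = 7.36
Soy: 0.6·7.5 + 0.4·(-3.0) = 3.3
Rye: 0.6·(-1.1) + 0.4·(-5.0) = -2.66
Highest Hurwicz score = 7.36 → Canola.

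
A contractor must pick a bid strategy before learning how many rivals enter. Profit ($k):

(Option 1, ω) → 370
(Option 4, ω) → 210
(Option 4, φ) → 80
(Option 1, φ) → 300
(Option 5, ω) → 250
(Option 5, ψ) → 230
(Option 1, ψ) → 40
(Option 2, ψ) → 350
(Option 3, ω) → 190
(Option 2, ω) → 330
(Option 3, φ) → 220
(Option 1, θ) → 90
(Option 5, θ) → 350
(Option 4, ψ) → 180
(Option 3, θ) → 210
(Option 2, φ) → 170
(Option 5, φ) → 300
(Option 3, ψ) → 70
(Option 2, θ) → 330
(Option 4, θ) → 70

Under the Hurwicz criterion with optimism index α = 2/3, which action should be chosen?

Option 5

Option 1: 2/3·370 + 1/3·40 = 260
Option 2: 2/3·350 + 1/3·170 = 290
Option 3: 2/3·220 + 1/3·70 = 170
Option 4: 2/3·210 + 1/3·70 = 490/3
Option 5: 2/3·350 + 1/3·230 = 310
Highest Hurwicz score = 310 → Option 5.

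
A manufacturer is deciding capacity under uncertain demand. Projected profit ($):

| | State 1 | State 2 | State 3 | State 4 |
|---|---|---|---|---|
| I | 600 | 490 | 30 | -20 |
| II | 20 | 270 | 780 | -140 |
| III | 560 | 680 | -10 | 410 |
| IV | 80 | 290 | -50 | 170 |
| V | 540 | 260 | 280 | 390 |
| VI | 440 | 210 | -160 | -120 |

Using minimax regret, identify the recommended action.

V

Column bests: State 1=600, State 2=680, State 3=780, State 4=410.
I regrets: 0, 190, 750, 430 → max 750
II regrets: 580, 410, 0, 550 → max 580
III regrets: 40, 0, 790, 0 → max 790
IV regrets: 520, 390, 830, 240 → max 830
V regrets: 60, 420, 500, 20 → max 500
VI regrets: 160, 470, 940, 530 → max 940
Smallest max regret = 500 → V.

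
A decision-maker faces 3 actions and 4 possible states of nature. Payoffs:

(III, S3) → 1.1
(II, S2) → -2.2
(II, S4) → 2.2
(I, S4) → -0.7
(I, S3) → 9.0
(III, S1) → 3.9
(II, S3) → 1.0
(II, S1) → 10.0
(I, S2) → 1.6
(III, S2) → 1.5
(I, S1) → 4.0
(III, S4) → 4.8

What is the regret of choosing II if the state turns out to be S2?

3.8

Best payoff under S2 is 1.6.
Regret = 1.6 − (-2.2) = 3.8.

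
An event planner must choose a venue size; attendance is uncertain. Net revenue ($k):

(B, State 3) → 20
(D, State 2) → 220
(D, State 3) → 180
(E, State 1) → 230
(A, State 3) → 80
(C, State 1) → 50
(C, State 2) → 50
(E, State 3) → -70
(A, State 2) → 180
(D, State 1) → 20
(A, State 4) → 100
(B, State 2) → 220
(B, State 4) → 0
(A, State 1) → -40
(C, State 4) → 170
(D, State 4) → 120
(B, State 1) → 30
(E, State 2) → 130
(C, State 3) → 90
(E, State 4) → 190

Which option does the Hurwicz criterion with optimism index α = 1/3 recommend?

C

A: 1/3·180 + 2/3·(-40) = 100/3
B: 1/3·220 + 2/3·0 = 220/3
C: 1/3·170 + 2/3·50 = 90
D: 1/3·220 + 2/3·20 = 260/3
E: 1/3·230 + 2/3·(-70) = 30
Highest Hurwicz score = 90 → C.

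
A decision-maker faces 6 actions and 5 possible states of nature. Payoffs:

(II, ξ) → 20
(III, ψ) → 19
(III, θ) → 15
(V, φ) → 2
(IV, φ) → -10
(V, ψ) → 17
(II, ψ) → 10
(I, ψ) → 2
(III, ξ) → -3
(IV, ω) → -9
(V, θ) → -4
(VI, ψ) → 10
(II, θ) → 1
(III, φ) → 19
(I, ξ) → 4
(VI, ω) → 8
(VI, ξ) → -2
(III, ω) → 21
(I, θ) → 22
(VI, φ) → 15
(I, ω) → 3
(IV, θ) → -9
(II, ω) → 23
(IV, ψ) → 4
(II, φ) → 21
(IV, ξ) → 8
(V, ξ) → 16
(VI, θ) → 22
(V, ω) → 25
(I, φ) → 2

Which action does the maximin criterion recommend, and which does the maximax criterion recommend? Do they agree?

maximin → I; maximax → V (disagree)

Row minima: I=2, II=1, III=-3, IV=-10, V=-4, VI=-2
Best worst-case = 2 → I.
Row maxima: I=22, II=23, III=21, IV=8, V=25, VI=22
Best best-case = 25 → V.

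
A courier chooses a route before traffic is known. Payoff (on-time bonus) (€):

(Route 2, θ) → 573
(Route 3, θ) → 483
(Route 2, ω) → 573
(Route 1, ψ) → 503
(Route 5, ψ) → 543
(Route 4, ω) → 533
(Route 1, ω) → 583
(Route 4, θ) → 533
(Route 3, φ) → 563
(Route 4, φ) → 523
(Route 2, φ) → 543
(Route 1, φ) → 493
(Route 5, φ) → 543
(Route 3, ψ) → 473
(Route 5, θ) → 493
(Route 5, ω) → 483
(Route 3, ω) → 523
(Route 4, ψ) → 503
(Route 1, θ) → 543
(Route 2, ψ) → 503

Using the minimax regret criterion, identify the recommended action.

Route 2

Column bests: θ=573, φ=563, ψ=543, ω=583.
Route 1 regrets: 30, 70, 40, 0 → max 70
Route 2 regrets: 0, 20, 40, 10 → max 40
Route 3 regrets: 90, 0, 70, 60 → max 90
Route 4 regrets: 40, 40, 40, 50 → max 50
Route 5 regrets: 80, 20, 0, 100 → max 100
Smallest max regret = 40 → Route 2.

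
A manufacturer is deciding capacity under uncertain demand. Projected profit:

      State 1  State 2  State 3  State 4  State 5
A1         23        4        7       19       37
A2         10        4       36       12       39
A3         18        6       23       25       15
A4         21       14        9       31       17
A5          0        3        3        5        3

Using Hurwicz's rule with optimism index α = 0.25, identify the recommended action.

A4

A1: 0.25·37 + 0.75·4 = 12.25
A2: 0.25·39 + 0.75·4 = 12.75
A3: 0.25·25 + 0.75·6 = 10.75
A4: 0.25·31 + 0.75·9 = 14.5
A5: 0.25·5 + 0.75·0 = 1.25
Highest Hurwicz score = 14.5 → A4.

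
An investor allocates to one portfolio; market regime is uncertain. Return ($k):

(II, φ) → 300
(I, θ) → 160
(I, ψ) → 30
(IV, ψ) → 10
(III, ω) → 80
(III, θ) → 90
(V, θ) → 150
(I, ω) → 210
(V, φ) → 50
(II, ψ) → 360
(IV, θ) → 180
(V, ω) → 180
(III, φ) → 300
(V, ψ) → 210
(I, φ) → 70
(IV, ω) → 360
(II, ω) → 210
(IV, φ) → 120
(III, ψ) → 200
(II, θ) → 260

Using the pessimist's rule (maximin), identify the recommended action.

II

Row minima: I=30, II=210, III=80, IV=10, V=50
Best worst-case = 210 → II.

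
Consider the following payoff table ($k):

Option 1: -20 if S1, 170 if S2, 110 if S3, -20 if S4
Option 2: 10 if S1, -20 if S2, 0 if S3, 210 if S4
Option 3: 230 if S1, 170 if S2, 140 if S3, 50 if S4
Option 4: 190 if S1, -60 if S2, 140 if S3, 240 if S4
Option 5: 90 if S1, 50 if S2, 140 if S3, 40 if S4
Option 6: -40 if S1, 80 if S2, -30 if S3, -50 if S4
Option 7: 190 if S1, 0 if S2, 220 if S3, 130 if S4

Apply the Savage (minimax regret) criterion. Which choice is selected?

Option 7

Column bests: S1=230, S2=170, S3=220, S4=240.
Option 1 regrets: 250, 0, 110, 260 → max 260
Option 2 regrets: 220, 190, 220, 30 → max 220
Option 3 regrets: 0, 0, 80, 190 → max 190
Option 4 regrets: 40, 230, 80, 0 → max 230
Option 5 regrets: 140, 120, 80, 200 → max 200
Option 6 regrets: 270, 90, 250, 290 → max 290
Option 7 regrets: 40, 170, 0, 110 → max 170
Smallest max regret = 170 → Option 7.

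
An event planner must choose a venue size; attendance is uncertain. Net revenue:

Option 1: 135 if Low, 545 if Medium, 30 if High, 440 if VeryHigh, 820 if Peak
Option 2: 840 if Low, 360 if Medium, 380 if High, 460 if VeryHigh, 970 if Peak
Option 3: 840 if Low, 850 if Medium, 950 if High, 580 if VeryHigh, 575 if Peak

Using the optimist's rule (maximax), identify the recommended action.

Row maxima: Option 1=820, Option 2=970, Option 3=950
Best best-case = 970 → Option 2.

Option 2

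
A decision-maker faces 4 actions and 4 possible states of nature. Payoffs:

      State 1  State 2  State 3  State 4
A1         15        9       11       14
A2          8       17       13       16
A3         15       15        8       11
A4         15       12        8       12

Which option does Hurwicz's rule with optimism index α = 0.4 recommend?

A1: 0.4·15 + 0.6·9 = 11.4
A2: 0.4·17 + 0.6·8 = 11.6
A3: 0.4·15 + 0.6·8 = 10.8
A4: 0.4·15 + 0.6·8 = 10.8
Highest Hurwicz score = 11.6 → A2.

A2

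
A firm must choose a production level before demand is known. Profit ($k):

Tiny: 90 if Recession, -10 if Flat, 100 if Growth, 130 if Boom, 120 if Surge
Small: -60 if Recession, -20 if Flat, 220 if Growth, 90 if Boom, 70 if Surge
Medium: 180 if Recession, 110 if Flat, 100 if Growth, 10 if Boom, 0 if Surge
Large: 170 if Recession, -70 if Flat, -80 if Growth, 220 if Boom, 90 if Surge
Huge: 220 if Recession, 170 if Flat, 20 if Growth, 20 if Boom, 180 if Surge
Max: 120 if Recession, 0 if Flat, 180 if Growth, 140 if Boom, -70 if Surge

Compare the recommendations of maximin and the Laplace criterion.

maximin → Huge; laplace → Huge (agree)

Row minima: Tiny=-10, Small=-60, Medium=0, Large=-80, Huge=20, Max=-70
Best worst-case = 20 → Huge.
Row averages: Tiny=86, Small=60, Medium=80, Large=66, Huge=122, Max=74
Highest average = 122 → Huge.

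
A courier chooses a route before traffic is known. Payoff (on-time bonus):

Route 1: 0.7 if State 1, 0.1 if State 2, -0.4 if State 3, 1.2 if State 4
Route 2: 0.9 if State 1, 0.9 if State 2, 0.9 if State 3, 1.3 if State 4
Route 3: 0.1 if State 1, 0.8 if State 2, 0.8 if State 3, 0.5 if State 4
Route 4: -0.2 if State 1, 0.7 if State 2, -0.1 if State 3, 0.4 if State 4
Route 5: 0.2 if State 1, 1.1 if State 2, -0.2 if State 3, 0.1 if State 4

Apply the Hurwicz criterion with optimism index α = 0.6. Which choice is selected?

Route 1: 0.6·1.2 + 0.4·(-0.4) = 0.56
Route 2: 0.6·1.3 + 0.4·0.9 = 1.14
Route 3: 0.6·0.8 + 0.4·0.1 = 0.52
Route 4: 0.6·0.7 + 0.4·(-0.2) = 0.34
Route 5: 0.6·1.1 + 0.4·(-0.2) = 0.58
Highest Hurwicz score = 1.14 → Route 2.

Route 2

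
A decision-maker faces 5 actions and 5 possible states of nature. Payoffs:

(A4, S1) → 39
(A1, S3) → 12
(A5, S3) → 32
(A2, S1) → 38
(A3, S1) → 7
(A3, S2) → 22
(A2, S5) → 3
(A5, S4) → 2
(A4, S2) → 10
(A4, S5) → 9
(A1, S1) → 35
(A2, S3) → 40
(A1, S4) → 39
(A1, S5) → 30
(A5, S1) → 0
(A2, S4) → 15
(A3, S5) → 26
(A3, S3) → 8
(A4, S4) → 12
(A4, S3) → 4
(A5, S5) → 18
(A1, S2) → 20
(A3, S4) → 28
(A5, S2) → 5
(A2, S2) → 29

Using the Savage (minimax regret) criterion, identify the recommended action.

A2

Column bests: S1=39, S2=29, S3=40, S4=39, S5=30.
A1 regrets: 4, 9, 28, 0, 0 → max 28
A2 regrets: 1, 0, 0, 24, 27 → max 27
A3 regrets: 32, 7, 32, 11, 4 → max 32
A4 regrets: 0, 19, 36, 27, 21 → max 36
A5 regrets: 39, 24, 8, 37, 12 → max 39
Smallest max regret = 27 → A2.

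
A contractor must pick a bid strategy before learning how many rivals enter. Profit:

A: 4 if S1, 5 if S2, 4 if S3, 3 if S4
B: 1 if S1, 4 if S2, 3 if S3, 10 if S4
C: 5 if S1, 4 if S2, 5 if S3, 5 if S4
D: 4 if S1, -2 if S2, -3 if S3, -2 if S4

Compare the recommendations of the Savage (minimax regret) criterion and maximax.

Column bests: S1=5, S2=5, S3=5, S4=10.
A regrets: 1, 0, 1, 7 → max 7
B regrets: 4, 1, 2, 0 → max 4
C regrets: 0, 1, 0, 5 → max 5
D regrets: 1, 7, 8, 12 → max 12
Smallest max regret = 4 → B.
Row maxima: A=5, B=10, C=5, D=4
Best best-case = 10 → B.

minimax regret → B; maximax → B (agree)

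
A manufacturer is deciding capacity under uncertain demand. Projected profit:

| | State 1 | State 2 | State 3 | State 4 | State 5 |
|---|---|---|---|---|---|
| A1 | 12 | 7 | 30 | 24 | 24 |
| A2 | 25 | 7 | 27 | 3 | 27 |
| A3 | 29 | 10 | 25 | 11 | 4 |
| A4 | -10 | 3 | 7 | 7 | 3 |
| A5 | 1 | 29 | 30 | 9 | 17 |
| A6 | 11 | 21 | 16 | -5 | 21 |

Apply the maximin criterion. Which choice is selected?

Row minima: A1=7, A2=3, A3=4, A4=-10, A5=1, A6=-5
Best worst-case = 7 → A1.

A1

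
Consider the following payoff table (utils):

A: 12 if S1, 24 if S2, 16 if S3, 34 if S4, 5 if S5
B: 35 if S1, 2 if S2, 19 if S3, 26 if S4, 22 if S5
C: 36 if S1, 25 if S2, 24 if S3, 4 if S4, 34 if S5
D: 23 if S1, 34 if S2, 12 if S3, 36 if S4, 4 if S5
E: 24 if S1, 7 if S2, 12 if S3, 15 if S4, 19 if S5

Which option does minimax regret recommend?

E

Column bests: S1=36, S2=34, S3=24, S4=36, S5=34.
A regrets: 24, 10, 8, 2, 29 → max 29
B regrets: 1, 32, 5, 10, 12 → max 32
C regrets: 0, 9, 0, 32, 0 → max 32
D regrets: 13, 0, 12, 0, 30 → max 30
E regrets: 12, 27, 12, 21, 15 → max 27
Smallest max regret = 27 → E.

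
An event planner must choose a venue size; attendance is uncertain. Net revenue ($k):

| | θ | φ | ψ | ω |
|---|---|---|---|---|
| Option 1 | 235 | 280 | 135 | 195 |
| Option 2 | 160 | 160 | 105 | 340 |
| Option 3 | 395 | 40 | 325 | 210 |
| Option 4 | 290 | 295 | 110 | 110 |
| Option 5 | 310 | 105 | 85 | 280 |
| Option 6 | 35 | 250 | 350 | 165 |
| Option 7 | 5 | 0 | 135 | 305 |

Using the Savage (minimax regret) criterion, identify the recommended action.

Column bests: θ=395, φ=295, ψ=350, ω=340.
Option 1 regrets: 160, 15, 215, 145 → max 215
Option 2 regrets: 235, 135, 245, 0 → max 245
Option 3 regrets: 0, 255, 25, 130 → max 255
Option 4 regrets: 105, 0, 240, 230 → max 240
Option 5 regrets: 85, 190, 265, 60 → max 265
Option 6 regrets: 360, 45, 0, 175 → max 360
Option 7 regrets: 390, 295, 215, 35 → max 390
Smallest max regret = 215 → Option 1.

Option 1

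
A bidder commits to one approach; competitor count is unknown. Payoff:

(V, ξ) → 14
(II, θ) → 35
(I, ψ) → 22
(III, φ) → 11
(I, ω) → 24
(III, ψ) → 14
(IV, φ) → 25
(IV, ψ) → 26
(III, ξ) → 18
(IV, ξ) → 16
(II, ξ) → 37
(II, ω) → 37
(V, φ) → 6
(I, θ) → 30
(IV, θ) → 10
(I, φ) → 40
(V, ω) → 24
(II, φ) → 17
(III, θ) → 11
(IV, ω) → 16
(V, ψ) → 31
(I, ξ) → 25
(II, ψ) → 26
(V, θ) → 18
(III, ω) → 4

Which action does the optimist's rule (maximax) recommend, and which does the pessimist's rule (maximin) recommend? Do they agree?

maximax → I; maximin → I (agree)

Row maxima: I=40, II=37, III=18, IV=26, V=31
Best best-case = 40 → I.
Row minima: I=22, II=17, III=4, IV=10, V=6
Best worst-case = 22 → I.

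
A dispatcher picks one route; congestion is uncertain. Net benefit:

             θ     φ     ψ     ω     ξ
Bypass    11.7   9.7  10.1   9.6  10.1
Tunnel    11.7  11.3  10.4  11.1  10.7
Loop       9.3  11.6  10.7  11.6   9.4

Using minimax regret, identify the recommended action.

Column bests: θ=11.7, φ=11.6, ψ=10.7, ω=11.6, ξ=10.7.
Bypass regrets: 0.0, 1.9, 0.6, 2.0, 0.6 → max 2.0
Tunnel regrets: 0.0, 0.3, 0.3, 0.5, 0.0 → max 0.5
Loop regrets: 2.4, 0.0, 0.0, 0.0, 1.3 → max 2.4
Smallest max regret = 0.5 → Tunnel.

Tunnel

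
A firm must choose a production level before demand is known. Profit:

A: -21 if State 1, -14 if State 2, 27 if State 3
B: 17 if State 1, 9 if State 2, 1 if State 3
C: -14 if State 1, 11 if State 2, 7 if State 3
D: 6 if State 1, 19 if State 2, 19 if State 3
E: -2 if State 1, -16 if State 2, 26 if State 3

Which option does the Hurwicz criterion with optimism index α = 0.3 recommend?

A: 0.3·27 + 0.7·(-21) = -6.6
B: 0.3·17 + 0.7·1 = 5.8
C: 0.3·11 + 0.7·(-14) = -6.5
D: 0.3·19 + 0.7·6 = 9.9
E: 0.3·26 + 0.7·(-16) = -3.4
Highest Hurwicz score = 9.9 → D.

D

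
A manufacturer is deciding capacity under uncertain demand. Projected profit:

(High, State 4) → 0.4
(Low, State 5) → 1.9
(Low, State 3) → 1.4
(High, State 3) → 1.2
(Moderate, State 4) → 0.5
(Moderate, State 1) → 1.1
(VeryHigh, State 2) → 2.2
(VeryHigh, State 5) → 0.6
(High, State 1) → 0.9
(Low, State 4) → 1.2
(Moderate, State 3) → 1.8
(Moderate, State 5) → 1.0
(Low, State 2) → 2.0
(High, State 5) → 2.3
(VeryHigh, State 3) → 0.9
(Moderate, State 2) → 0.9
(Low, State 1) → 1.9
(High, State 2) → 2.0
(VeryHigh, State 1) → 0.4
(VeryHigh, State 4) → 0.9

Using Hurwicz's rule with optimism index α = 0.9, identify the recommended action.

High

Low: 0.9·2.0 + 0.1·1.2 = 1.92
Moderate: 0.9·1.8 + 0.1·0.5 = 1.67
High: 0.9·2.3 + 0.1·0.4 = 2.11
VeryHigh: 0.9·2.2 + 0.1·0.4 = 2.02
Highest Hurwicz score = 2.11 → High.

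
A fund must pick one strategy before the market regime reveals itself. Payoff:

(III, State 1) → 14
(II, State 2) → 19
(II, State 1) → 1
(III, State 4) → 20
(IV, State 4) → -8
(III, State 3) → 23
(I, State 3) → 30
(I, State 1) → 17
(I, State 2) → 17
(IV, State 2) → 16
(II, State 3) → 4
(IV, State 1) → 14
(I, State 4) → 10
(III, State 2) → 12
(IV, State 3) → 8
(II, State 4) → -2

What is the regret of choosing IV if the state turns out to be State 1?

Best payoff under State 1 is 17.
Regret = 17 − 14 = 3.

3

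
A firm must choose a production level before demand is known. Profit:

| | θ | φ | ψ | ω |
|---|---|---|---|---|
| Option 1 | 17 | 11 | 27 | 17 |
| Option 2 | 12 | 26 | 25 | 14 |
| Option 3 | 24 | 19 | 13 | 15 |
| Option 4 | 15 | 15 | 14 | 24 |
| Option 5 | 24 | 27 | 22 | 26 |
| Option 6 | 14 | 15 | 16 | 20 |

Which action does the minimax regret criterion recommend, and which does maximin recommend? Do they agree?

minimax regret → Option 5; maximin → Option 5 (agree)

Column bests: θ=24, φ=27, ψ=27, ω=26.
Option 1 regrets: 7, 16, 0, 9 → max 16
Option 2 regrets: 12, 1, 2, 12 → max 12
Option 3 regrets: 0, 8, 14, 11 → max 14
Option 4 regrets: 9, 12, 13, 2 → max 13
Option 5 regrets: 0, 0, 5, 0 → max 5
Option 6 regrets: 10, 12, 11, 6 → max 12
Smallest max regret = 5 → Option 5.
Row minima: Option 1=11, Option 2=12, Option 3=13, Option 4=14, Option 5=22, Option 6=14
Best worst-case = 22 → Option 5.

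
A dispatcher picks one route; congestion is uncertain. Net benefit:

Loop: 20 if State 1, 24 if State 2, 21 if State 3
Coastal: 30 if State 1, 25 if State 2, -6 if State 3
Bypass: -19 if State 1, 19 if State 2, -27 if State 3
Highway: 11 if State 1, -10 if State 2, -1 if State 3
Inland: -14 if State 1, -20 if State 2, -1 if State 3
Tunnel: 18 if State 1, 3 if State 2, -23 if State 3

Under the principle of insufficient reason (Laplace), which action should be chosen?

Loop

Row averages: Loop=65/3, Coastal=49/3, Bypass=-9, Highway=0, Inland=-35/3, Tunnel=-2/3
Highest average = 65/3 → Loop.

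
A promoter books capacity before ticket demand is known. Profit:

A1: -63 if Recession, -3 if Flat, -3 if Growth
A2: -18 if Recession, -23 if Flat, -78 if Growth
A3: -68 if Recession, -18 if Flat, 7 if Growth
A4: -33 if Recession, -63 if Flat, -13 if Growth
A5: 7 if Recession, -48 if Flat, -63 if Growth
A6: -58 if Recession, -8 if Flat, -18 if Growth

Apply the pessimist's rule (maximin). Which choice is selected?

Row minima: A1=-63, A2=-78, A3=-68, A4=-63, A5=-63, A6=-58
Best worst-case = -58 → A6.

A6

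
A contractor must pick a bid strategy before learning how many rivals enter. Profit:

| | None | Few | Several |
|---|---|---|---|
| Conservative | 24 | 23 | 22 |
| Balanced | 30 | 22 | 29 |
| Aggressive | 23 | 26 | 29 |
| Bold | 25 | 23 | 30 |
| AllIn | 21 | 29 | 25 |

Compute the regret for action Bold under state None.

Best payoff under None is 30.
Regret = 30 − 25 = 5.

5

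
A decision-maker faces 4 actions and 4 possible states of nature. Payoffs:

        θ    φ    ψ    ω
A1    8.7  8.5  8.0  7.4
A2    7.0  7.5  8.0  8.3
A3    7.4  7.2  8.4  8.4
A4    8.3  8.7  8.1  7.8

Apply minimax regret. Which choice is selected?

Column bests: θ=8.7, φ=8.7, ψ=8.4, ω=8.4.
A1 regrets: 0.0, 0.2, 0.4, 1.0 → max 1.0
A2 regrets: 1.7, 1.2, 0.4, 0.1 → max 1.7
A3 regrets: 1.3, 1.5, 0.0, 0.0 → max 1.5
A4 regrets: 0.4, 0.0, 0.3, 0.6 → max 0.6
Smallest max regret = 0.6 → A4.

A4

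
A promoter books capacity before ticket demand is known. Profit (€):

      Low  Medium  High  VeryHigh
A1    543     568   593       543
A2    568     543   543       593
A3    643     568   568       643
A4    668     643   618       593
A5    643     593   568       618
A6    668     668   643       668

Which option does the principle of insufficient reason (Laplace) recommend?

Row averages: A1=561.75, A2=561.75, A3=605.5, A4=630.5, A5=605.5, A6=661.75
Highest average = 661.75 → A6.

A6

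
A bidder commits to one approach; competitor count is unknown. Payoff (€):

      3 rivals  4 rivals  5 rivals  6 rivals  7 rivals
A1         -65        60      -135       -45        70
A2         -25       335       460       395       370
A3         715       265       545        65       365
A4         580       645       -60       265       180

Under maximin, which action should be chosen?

A3

Row minima: A1=-135, A2=-25, A3=65, A4=-60
Best worst-case = 65 → A3.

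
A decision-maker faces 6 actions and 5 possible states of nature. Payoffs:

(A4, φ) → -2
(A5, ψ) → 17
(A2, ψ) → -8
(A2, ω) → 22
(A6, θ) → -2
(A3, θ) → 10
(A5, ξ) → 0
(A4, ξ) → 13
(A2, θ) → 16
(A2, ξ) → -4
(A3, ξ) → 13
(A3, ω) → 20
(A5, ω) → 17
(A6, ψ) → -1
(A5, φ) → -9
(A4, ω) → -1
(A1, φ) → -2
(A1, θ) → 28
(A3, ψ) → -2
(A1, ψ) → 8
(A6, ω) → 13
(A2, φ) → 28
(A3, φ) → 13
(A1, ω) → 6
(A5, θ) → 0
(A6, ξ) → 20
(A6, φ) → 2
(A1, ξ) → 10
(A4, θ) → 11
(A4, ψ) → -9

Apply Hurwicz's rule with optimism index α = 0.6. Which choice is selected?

A1

A1: 0.6·28 + 0.4·(-2) = 16
A2: 0.6·28 + 0.4·(-8) = 13.6
A3: 0.6·20 + 0.4·(-2) = 11.2
A4: 0.6·13 + 0.4·(-9) = 4.2
A5: 0.6·17 + 0.4·(-9) = 6.6
A6: 0.6·20 + 0.4·(-2) = 11.2
Highest Hurwicz score = 16 → A1.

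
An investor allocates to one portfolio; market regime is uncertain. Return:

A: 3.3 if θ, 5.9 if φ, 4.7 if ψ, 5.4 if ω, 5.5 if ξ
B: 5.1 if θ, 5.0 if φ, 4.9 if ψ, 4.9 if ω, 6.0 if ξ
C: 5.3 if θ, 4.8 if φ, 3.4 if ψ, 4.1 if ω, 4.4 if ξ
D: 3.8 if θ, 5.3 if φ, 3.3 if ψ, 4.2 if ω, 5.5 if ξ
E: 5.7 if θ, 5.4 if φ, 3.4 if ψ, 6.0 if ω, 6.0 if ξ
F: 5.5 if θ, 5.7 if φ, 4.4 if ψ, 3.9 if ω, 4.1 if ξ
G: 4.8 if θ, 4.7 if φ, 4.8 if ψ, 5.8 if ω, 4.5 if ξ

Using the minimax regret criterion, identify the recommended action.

B

Column bests: θ=5.7, φ=5.9, ψ=4.9, ω=6.0, ξ=6.0.
A regrets: 2.4, 0.0, 0.2, 0.6, 0.5 → max 2.4
B regrets: 0.6, 0.9, 0.0, 1.1, 0.0 → max 1.1
C regrets: 0.4, 1.1, 1.5, 1.9, 1.6 → max 1.9
D regrets: 1.9, 0.6, 1.6, 1.8, 0.5 → max 1.9
E regrets: 0.0, 0.5, 1.5, 0.0, 0.0 → max 1.5
F regrets: 0.2, 0.2, 0.5, 2.1, 1.9 → max 2.1
G regrets: 0.9, 1.2, 0.1, 0.2, 1.5 → max 1.5
Smallest max regret = 1.1 → B.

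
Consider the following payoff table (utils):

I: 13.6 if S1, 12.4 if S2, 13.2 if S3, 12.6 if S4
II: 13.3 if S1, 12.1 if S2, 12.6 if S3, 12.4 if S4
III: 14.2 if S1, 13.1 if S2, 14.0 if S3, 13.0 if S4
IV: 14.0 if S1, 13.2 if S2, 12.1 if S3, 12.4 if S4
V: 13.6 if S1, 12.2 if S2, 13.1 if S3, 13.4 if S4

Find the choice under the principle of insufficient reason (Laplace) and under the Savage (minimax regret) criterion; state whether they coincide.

Row averages: I=12.95, II=12.6, III=13.575, IV=12.925, V=13.075
Highest average = 13.575 → III.
Column bests: S1=14.2, S2=13.2, S3=14.0, S4=13.4.
I regrets: 0.6, 0.8, 0.8, 0.8 → max 0.8
II regrets: 0.9, 1.1, 1.4, 1.0 → max 1.4
III regrets: 0.0, 0.1, 0.0, 0.4 → max 0.4
IV regrets: 0.2, 0.0, 1.9, 1.0 → max 1.9
V regrets: 0.6, 1.0, 0.9, 0.0 → max 1.0
Smallest max regret = 0.4 → III.

laplace → III; minimax regret → III (agree)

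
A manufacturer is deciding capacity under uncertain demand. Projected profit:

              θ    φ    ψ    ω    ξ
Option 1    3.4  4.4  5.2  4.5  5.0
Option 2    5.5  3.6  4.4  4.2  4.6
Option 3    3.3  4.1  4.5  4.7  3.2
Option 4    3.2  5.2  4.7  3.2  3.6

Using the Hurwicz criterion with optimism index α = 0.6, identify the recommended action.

Option 2

Option 1: 0.6·5.2 + 0.4·3.4 = 4.48
Option 2: 0.6·5.5 + 0.4·3.6 = 4.74
Option 3: 0.6·4.7 + 0.4·3.2 = 4.1
Option 4: 0.6·5.2 + 0.4·3.2 = 4.4
Highest Hurwicz score = 4.74 → Option 2.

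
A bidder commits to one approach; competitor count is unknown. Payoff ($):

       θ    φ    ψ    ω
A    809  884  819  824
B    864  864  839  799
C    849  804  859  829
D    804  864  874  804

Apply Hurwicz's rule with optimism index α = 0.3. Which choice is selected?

A

A: 0.3·884 + 0.7·809 = 831.5
B: 0.3·864 + 0.7·799 = 818.5
C: 0.3·859 + 0.7·804 = 820.5
D: 0.3·874 + 0.7·804 = 825
Highest Hurwicz score = 831.5 → A.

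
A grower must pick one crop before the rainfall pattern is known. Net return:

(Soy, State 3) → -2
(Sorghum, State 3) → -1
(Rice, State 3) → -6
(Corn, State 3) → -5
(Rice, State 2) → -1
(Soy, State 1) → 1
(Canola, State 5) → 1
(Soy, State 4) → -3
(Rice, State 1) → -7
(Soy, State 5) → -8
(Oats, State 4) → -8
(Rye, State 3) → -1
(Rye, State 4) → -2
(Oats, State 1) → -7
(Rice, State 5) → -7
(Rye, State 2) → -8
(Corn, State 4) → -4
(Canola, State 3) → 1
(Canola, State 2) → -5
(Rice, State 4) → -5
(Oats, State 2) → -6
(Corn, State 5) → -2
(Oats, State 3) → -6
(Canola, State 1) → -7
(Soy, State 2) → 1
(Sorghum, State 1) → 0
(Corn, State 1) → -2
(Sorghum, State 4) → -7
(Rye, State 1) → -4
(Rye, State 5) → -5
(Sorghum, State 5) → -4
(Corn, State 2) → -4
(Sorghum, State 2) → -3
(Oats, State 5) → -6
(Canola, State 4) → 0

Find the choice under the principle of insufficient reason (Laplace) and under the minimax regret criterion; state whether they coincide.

laplace → Canola; minimax regret → Corn (disagree)

Row averages: Canola=-2, Oats=-6.6, Corn=-3.4, Sorghum=-3, Rice=-5.2, Rye=-4, Soy=-2.2
Highest average = -2 → Canola.
Column bests: State 1=1, State 2=1, State 3=1, State 4=0, State 5=1.
Canola regrets: 8, 6, 0, 0, 0 → max 8
Oats regrets: 8, 7, 7, 8, 7 → max 8
Corn regrets: 3, 5, 6, 4, 3 → max 6
Sorghum regrets: 1, 4, 2, 7, 5 → max 7
Rice regrets: 8, 2, 7, 5, 8 → max 8
Rye regrets: 5, 9, 2, 2, 6 → max 9
Soy regrets: 0, 0, 3, 3, 9 → max 9
Smallest max regret = 6 → Corn.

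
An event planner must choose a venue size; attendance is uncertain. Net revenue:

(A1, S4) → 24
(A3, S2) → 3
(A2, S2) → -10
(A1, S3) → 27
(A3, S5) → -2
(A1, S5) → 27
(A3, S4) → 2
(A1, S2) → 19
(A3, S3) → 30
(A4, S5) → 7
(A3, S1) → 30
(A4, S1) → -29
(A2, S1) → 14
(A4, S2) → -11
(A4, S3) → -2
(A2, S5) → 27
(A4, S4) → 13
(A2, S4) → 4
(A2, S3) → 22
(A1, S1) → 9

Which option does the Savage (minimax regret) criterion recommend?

A1

Column bests: S1=30, S2=19, S3=30, S4=24, S5=27.
A1 regrets: 21, 0, 3, 0, 0 → max 21
A2 regrets: 16, 29, 8, 20, 0 → max 29
A3 regrets: 0, 16, 0, 22, 29 → max 29
A4 regrets: 59, 30, 32, 11, 20 → max 59
Smallest max regret = 21 → A1.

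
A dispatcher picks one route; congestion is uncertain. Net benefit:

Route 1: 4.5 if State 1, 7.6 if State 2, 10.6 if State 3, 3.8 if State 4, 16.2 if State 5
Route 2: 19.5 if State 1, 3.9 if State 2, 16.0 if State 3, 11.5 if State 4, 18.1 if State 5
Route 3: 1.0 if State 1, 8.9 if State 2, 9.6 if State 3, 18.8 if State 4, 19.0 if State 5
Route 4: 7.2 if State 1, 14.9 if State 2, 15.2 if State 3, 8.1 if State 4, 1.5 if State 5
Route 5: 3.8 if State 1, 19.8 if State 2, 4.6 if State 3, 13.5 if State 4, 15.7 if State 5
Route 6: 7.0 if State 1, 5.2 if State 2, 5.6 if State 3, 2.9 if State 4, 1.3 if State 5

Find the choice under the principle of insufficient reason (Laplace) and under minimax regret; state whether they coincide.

Row averages: Route 1=8.54, Route 2=13.8, Route 3=11.46, Route 4=9.38, Route 5=11.48, Route 6=4.4
Highest average = 13.8 → Route 2.
Column bests: State 1=19.5, State 2=19.8, State 3=16.0, State 4=18.8, State 5=19.0.
Route 1 regrets: 15.0, 12.2, 5.4, 15.0, 2.8 → max 15.0
Route 2 regrets: 0.0, 15.9, 0.0, 7.3, 0.9 → max 15.9
Route 3 regrets: 18.5, 10.9, 6.4, 0.0, 0.0 → max 18.5
Route 4 regrets: 12.3, 4.9, 0.8, 10.7, 17.5 → max 17.5
Route 5 regrets: 15.7, 0.0, 11.4, 5.3, 3.3 → max 15.7
Route 6 regrets: 12.5, 14.6, 10.4, 15.9, 17.7 → max 17.7
Smallest max regret = 15.0 → Route 1.

laplace → Route 2; minimax regret → Route 1 (disagree)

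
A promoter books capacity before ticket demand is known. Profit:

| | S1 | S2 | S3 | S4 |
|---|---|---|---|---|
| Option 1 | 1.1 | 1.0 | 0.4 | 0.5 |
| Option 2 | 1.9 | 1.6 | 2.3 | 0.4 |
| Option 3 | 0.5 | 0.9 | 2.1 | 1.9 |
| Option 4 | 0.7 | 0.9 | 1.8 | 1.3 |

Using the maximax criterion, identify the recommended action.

Row maxima: Option 1=1.1, Option 2=2.3, Option 3=2.1, Option 4=1.8
Best best-case = 2.3 → Option 2.

Option 2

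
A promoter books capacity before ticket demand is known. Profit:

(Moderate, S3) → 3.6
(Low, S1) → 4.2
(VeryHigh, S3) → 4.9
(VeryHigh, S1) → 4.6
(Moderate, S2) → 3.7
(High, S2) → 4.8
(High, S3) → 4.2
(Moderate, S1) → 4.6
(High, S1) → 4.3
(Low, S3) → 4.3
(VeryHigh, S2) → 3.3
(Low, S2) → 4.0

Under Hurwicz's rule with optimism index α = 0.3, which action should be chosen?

Low: 0.3·4.3 + 0.7·4.0 = 4.09
Moderate: 0.3·4.6 + 0.7·3.6 = 3.9
High: 0.3·4.8 + 0.7·4.2 = 4.38
VeryHigh: 0.3·4.9 + 0.7·3.3 = 3.78
Highest Hurwicz score = 4.38 → High.

High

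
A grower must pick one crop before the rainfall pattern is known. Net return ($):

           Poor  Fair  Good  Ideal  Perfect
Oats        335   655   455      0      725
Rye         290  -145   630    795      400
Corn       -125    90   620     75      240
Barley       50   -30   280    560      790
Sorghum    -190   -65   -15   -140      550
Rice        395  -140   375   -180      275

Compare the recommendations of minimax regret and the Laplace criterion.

minimax regret → Barley; laplace → Oats (disagree)

Column bests: Poor=395, Fair=655, Good=630, Ideal=795, Perfect=790.
Oats regrets: 60, 0, 175, 795, 65 → max 795
Rye regrets: 105, 800, 0, 0, 390 → max 800
Corn regrets: 520, 565, 10, 720, 550 → max 720
Barley regrets: 345, 685, 350, 235, 0 → max 685
Sorghum regrets: 585, 720, 645, 935, 240 → max 935
Rice regrets: 0, 795, 255, 975, 515 → max 975
Smallest max regret = 685 → Barley.
Row averages: Oats=434, Rye=394, Corn=180, Barley=330, Sorghum=28, Rice=145
Highest average = 434 → Oats.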